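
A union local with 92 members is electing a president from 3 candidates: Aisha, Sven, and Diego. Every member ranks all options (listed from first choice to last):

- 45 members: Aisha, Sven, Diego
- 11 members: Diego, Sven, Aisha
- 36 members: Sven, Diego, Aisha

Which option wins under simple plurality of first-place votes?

First-place votes: Aisha 45, Sven 36, Diego 11.
Aisha has the most first-place votes.

Aisha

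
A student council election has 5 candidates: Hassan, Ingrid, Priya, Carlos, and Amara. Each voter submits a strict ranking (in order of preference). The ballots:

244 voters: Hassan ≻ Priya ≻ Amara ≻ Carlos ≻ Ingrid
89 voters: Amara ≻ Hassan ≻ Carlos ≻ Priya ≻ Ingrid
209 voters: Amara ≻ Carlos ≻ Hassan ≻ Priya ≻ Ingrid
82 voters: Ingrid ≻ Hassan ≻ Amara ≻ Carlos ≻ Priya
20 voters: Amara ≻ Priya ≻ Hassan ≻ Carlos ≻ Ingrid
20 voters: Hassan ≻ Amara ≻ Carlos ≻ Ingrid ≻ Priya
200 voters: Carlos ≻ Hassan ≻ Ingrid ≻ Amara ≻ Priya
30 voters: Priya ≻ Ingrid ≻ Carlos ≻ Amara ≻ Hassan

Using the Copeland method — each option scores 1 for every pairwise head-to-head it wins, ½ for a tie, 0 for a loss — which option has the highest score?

Hassan

Hassan: beats Ingrid, Priya, Carlos, and Amara → score 4.
Ingrid: loses to Hassan, Priya, Carlos, and Amara → score 0.
Priya: beats Ingrid; loses to Hassan, Carlos, and Amara → score 1.
Carlos: beats Ingrid and Priya; loses to Hassan and Amara → score 2.
Amara: beats Ingrid, Priya, and Carlos; loses to Hassan → score 3.
Hassan has the best pairwise record.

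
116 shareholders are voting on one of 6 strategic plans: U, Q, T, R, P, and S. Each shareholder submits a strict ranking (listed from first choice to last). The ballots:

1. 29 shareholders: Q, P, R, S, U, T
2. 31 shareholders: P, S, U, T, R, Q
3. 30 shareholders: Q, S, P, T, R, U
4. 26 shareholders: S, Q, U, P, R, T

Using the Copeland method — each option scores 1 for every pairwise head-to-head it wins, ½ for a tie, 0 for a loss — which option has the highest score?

Q

U: beats T; loses to Q, R, P, and S → score 1.
Q: beats U, T, R, P, and S → score 5.
T: beats R; loses to U, Q, P, and S → score 1.
R: beats U; loses to Q, T, P, and S → score 1.
P: beats U, T, R, and S; loses to Q → score 4.
S: beats U, T, and R; loses to Q and P → score 3.
Q has the best pairwise record.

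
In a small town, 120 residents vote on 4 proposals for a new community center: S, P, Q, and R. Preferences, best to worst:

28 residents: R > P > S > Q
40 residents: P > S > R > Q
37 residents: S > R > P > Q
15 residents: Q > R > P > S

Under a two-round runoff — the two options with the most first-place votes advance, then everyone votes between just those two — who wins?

P

Round 1 first-place votes: S 37, P 40, Q 15, R 28.
P and S advance.
Runoff: P is preferred to S by 83 voters; S by 37.
P wins the runoff.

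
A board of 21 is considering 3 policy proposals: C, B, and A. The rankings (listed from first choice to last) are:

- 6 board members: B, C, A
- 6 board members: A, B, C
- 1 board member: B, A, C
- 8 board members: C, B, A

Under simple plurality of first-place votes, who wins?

First-place votes: C 8, B 7, A 6.
C has the most first-place votes.

C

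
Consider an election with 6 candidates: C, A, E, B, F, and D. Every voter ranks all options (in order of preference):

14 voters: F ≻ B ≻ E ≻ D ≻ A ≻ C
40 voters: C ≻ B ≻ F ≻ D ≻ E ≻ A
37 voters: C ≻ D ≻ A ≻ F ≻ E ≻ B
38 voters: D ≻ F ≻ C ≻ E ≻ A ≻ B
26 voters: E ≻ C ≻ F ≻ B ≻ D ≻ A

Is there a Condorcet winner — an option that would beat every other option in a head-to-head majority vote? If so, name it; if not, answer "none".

C vs A: 141–14 for C.
C vs E: 115–40 for C.
C vs B: 141–14 for C.
C vs F: 103–52 for C.
C vs D: 103–52 for C.
C beats every other option head-to-head.

C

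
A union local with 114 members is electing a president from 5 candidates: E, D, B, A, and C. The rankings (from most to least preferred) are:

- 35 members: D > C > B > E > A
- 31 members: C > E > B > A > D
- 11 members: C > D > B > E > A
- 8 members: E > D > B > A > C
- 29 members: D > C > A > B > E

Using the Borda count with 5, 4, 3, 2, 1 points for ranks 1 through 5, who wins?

E: 35·2 + 31·4 + 11·2 + 8·5 + 29·1 = 285
D: 35·5 + 31·1 + 11·4 + 8·4 + 29·5 = 427
B: 35·3 + 31·3 + 11·3 + 8·3 + 29·2 = 313
A: 35·1 + 31·2 + 11·1 + 8·2 + 29·3 = 211
C: 35·4 + 31·5 + 11·5 + 8·1 + 29·4 = 474
C has the highest Borda score (474).

C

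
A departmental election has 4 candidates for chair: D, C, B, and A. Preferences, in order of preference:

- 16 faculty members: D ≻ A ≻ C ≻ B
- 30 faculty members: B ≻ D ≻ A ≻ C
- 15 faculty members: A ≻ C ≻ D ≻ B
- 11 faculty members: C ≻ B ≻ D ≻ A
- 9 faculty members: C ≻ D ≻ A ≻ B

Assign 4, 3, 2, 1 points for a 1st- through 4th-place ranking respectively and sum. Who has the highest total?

D: 16·4 + 30·3 + 15·2 + 11·2 + 9·3 = 233
C: 16·2 + 30·1 + 15·3 + 11·4 + 9·4 = 187
B: 16·1 + 30·4 + 15·1 + 11·3 + 9·1 = 193
A: 16·3 + 30·2 + 15·4 + 11·1 + 9·2 = 197
D has the highest Borda score (233).

D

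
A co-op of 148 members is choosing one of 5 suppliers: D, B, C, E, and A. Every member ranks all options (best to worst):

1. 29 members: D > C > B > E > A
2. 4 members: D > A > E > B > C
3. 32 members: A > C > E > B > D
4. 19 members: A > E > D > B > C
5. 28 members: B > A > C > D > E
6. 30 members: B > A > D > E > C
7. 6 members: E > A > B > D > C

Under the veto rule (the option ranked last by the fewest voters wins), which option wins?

B

Last-place votes: D 32, B 0, C 59, E 28, A 29.
B is ranked last by the fewest voters, so B wins.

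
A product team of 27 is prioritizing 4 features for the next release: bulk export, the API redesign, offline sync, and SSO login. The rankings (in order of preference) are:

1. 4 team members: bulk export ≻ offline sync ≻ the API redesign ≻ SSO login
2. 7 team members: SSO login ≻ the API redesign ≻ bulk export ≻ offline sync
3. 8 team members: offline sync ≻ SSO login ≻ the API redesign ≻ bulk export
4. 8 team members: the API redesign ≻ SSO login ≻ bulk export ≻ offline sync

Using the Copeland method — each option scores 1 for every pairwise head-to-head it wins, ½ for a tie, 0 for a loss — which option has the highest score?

SSO login

bulk export: beats offline sync; loses to the API redesign and SSO login → score 1.
the API redesign: beats bulk export and offline sync; loses to SSO login → score 2.
offline sync: loses to bulk export, the API redesign, and SSO login → score 0.
SSO login: beats bulk export, the API redesign, and offline sync → score 3.
SSO login has the best pairwise record.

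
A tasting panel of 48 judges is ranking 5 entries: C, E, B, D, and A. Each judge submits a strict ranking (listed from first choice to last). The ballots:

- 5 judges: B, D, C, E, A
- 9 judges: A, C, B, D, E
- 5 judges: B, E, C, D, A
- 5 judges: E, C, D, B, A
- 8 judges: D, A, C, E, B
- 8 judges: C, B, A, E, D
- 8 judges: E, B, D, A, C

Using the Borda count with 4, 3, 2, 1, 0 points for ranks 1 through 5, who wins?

C: 5·2 + 9·3 + 5·2 + 5·3 + 8·2 + 8·4 + 8·0 = 110
E: 5·1 + 9·0 + 5·3 + 5·4 + 8·1 + 8·1 + 8·4 = 88
B: 5·4 + 9·2 + 5·4 + 5·1 + 8·0 + 8·3 + 8·3 = 111
D: 5·3 + 9·1 + 5·1 + 5·2 + 8·4 + 8·0 + 8·2 = 87
A: 5·0 + 9·4 + 5·0 + 5·0 + 8·3 + 8·2 + 8·1 = 84
B has the highest Borda score (111).

B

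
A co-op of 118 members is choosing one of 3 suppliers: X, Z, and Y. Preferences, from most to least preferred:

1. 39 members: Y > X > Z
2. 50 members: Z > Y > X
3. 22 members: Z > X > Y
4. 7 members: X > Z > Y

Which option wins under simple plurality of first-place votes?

Z

First-place votes: X 7, Z 72, Y 39.
Z has the most first-place votes.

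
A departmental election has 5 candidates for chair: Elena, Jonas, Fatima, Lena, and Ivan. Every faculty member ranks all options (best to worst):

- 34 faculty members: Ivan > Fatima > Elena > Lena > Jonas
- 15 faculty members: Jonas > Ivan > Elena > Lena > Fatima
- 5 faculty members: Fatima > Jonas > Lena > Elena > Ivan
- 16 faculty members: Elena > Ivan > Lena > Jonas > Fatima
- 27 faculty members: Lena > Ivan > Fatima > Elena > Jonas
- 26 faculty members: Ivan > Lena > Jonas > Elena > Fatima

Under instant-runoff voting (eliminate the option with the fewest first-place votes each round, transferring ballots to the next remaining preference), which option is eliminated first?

Fatima

Round 1: Elena 16, Jonas 15, Fatima 5, Lena 27, Ivan 60. Eliminate Fatima.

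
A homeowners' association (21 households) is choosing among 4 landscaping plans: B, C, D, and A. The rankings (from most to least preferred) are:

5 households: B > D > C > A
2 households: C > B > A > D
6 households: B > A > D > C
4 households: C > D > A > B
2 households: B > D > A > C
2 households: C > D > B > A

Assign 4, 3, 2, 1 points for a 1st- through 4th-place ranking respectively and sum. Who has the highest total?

B: 5·4 + 2·3 + 6·4 + 4·1 + 2·4 + 2·2 = 66
C: 5·2 + 2·4 + 6·1 + 4·4 + 2·1 + 2·4 = 50
D: 5·3 + 2·1 + 6·2 + 4·3 + 2·3 + 2·3 = 53
A: 5·1 + 2·2 + 6·3 + 4·2 + 2·2 + 2·1 = 41
B has the highest Borda score (66).

B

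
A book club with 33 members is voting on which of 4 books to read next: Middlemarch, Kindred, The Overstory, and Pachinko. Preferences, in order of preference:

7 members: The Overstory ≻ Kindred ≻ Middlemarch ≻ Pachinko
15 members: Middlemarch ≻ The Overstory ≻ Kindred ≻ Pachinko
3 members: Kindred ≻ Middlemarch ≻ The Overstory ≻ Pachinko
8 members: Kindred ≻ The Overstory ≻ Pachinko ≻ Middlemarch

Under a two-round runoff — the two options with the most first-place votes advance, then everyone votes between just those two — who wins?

Round 1 first-place votes: Middlemarch 15, Kindred 11, The Overstory 7, Pachinko 0.
Middlemarch and Kindred advance.
Runoff: Middlemarch is preferred to Kindred by 15 voters; Kindred by 18.
Kindred wins the runoff.

Kindred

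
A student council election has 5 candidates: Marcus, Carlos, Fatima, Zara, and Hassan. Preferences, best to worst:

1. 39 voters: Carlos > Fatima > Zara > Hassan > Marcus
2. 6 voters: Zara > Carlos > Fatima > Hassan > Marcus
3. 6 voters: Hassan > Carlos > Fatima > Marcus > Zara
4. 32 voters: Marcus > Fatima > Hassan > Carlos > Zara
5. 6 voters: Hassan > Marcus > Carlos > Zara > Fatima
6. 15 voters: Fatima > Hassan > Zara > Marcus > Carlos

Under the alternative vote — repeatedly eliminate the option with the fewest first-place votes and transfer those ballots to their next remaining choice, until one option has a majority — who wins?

Marcus

Round 1: Marcus 32, Carlos 39, Fatima 15, Zara 6, Hassan 12. Eliminate Zara.
Round 2: Marcus 32, Carlos 45, Fatima 15, Hassan 12. Eliminate Hassan.
Round 3: Marcus 38, Carlos 51, Fatima 15. Eliminate Fatima.
Round 4: Marcus 53, Carlos 51. Marcus has a majority.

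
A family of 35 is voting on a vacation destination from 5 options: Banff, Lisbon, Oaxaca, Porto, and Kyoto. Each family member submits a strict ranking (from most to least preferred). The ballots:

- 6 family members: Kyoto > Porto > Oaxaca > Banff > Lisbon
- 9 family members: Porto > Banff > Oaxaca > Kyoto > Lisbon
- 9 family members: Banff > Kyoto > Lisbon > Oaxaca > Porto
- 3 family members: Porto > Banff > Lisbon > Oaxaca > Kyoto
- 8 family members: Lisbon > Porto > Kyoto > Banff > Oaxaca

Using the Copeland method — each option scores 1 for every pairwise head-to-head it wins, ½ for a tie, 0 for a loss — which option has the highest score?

Porto

Banff: beats Lisbon, Oaxaca, and Kyoto; loses to Porto → score 3.
Lisbon: beats Oaxaca; loses to Banff, Porto, and Kyoto → score 1.
Oaxaca: loses to Banff, Lisbon, Porto, and Kyoto → score 0.
Porto: beats Banff, Lisbon, Oaxaca, and Kyoto → score 4.
Kyoto: beats Lisbon and Oaxaca; loses to Banff and Porto → score 2.
Porto has the best pairwise record.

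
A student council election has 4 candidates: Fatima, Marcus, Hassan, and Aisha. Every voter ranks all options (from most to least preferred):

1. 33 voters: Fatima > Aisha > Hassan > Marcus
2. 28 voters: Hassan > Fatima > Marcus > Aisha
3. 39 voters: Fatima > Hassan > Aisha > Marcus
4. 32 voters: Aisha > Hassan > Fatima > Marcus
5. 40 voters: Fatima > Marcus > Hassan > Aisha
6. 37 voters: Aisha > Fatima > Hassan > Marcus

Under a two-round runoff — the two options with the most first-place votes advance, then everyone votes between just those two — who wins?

Round 1 first-place votes: Fatima 112, Marcus 0, Hassan 28, Aisha 69.
Fatima and Aisha advance.
Runoff: Fatima is preferred to Aisha by 140 voters; Aisha by 69.
Fatima wins the runoff.

Fatima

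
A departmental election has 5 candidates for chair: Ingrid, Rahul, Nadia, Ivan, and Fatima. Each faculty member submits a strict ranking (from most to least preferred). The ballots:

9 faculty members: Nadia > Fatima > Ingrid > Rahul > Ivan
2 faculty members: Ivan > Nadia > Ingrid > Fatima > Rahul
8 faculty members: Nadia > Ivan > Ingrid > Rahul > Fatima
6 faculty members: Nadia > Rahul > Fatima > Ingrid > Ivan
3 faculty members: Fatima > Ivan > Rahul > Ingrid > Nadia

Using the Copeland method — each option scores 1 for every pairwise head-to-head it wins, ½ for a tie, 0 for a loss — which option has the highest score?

Ingrid: beats Rahul and Ivan; loses to Nadia and Fatima → score 2.
Rahul: beats Ivan; ties Fatima; loses to Ingrid and Nadia → score 1.5.
Nadia: beats Ingrid, Rahul, Ivan, and Fatima → score 4.
Ivan: loses to Ingrid, Rahul, Nadia, and Fatima → score 0.
Fatima: beats Ingrid and Ivan; ties Rahul; loses to Nadia → score 2.5.
Nadia has the best pairwise record.

Nadia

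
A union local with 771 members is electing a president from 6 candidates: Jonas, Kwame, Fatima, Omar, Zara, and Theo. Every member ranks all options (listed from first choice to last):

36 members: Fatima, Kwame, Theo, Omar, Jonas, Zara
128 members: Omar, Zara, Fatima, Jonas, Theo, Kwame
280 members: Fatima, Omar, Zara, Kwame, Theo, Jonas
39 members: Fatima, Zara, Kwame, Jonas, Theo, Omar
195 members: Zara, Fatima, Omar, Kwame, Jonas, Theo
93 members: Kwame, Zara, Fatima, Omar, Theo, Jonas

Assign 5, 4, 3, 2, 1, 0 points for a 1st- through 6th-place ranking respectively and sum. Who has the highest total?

Jonas: 36·1 + 128·2 + 280·0 + 39·2 + 195·1 + 93·0 = 565
Kwame: 36·4 + 128·0 + 280·2 + 39·3 + 195·2 + 93·5 = 1676
Fatima: 36·5 + 128·3 + 280·5 + 39·5 + 195·4 + 93·3 = 3218
Omar: 36·2 + 128·5 + 280·4 + 39·0 + 195·3 + 93·2 = 2603
Zara: 36·0 + 128·4 + 280·3 + 39·4 + 195·5 + 93·4 = 2855
Theo: 36·3 + 128·1 + 280·1 + 39·1 + 195·0 + 93·1 = 648
Fatima has the highest Borda score (3218).

Fatima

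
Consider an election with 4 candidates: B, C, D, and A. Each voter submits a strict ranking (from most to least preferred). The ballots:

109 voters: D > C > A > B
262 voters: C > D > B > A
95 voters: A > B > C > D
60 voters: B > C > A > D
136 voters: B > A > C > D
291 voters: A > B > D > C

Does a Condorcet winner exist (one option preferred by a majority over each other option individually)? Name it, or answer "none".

A vs B: 495–458 for A.
A vs C: 522–431 for A.
A vs D: 582–371 for A.
A beats every other option head-to-head.

A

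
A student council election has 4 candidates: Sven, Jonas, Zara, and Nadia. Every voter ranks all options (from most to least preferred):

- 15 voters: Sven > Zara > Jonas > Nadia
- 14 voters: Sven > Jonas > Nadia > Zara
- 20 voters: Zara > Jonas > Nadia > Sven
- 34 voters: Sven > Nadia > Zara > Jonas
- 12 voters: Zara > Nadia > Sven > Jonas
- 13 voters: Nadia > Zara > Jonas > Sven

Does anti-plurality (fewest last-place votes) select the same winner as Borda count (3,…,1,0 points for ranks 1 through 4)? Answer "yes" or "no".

no

Anti-plurality — last-place votes: Sven 33, Jonas 46, Zara 14, Nadia 15. Winner: Zara.
Borda — scores: Sven 201, Jonas 96, Zara 186, Nadia 165. Winner: Sven.
The two methods disagree.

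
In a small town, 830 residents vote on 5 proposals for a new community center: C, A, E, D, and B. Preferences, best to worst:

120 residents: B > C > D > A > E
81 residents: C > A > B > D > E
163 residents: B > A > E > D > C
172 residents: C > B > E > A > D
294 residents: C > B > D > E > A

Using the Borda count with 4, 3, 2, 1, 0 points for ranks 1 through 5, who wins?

C: 120·3 + 81·4 + 163·0 + 172·4 + 294·4 = 2548
A: 120·1 + 81·3 + 163·3 + 172·1 + 294·0 = 1024
E: 120·0 + 81·0 + 163·2 + 172·2 + 294·1 = 964
D: 120·2 + 81·1 + 163·1 + 172·0 + 294·2 = 1072
B: 120·4 + 81·2 + 163·4 + 172·3 + 294·3 = 2692
B has the highest Borda score (2692).

B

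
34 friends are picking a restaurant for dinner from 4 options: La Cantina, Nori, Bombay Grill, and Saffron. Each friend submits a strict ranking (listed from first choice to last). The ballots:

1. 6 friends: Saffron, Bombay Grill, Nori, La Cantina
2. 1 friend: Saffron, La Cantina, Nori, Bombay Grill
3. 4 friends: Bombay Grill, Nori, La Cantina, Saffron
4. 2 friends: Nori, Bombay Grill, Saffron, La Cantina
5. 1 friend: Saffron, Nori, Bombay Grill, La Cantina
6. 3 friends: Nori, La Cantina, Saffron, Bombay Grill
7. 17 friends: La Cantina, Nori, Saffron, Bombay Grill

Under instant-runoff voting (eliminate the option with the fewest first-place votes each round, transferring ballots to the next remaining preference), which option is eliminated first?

Round 1: La Cantina 17, Nori 5, Bombay Grill 4, Saffron 8. Eliminate Bombay Grill.

Bombay Grill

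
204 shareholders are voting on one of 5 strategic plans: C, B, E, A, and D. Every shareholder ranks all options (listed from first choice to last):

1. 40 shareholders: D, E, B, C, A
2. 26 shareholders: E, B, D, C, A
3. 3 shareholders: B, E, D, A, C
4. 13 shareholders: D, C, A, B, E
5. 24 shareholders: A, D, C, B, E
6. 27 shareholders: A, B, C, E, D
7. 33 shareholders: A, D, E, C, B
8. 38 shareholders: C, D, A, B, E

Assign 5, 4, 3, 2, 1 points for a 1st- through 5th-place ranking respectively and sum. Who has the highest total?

D

C: 40·2 + 26·2 + 3·1 + 13·4 + 24·3 + 27·3 + 33·2 + 38·5 = 596
B: 40·3 + 26·4 + 3·5 + 13·2 + 24·2 + 27·4 + 33·1 + 38·2 = 530
E: 40·4 + 26·5 + 3·4 + 13·1 + 24·1 + 27·2 + 33·3 + 38·1 = 530
A: 40·1 + 26·1 + 3·2 + 13·3 + 24·5 + 27·5 + 33·5 + 38·3 = 645
D: 40·5 + 26·3 + 3·3 + 13·5 + 24·4 + 27·1 + 33·4 + 38·4 = 759
D has the highest Borda score (759).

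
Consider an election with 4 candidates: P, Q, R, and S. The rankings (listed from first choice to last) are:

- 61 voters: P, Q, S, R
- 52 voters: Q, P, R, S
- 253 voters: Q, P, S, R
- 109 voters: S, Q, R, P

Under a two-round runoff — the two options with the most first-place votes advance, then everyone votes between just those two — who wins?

Q

Round 1 first-place votes: P 61, Q 305, R 0, S 109.
Q and S advance.
Runoff: Q is preferred to S by 366 voters; S by 109.
Q wins the runoff.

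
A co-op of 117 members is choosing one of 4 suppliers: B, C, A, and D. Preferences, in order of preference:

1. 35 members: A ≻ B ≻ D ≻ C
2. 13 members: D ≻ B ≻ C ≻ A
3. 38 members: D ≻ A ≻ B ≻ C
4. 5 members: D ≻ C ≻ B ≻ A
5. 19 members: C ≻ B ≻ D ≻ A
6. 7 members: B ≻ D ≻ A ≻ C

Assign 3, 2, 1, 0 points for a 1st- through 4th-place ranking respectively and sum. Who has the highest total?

B: 35·2 + 13·2 + 38·1 + 5·1 + 19·2 + 7·3 = 198
C: 35·0 + 13·1 + 38·0 + 5·2 + 19·3 + 7·0 = 80
A: 35·3 + 13·0 + 38·2 + 5·0 + 19·0 + 7·1 = 188
D: 35·1 + 13·3 + 38·3 + 5·3 + 19·1 + 7·2 = 236
D has the highest Borda score (236).

D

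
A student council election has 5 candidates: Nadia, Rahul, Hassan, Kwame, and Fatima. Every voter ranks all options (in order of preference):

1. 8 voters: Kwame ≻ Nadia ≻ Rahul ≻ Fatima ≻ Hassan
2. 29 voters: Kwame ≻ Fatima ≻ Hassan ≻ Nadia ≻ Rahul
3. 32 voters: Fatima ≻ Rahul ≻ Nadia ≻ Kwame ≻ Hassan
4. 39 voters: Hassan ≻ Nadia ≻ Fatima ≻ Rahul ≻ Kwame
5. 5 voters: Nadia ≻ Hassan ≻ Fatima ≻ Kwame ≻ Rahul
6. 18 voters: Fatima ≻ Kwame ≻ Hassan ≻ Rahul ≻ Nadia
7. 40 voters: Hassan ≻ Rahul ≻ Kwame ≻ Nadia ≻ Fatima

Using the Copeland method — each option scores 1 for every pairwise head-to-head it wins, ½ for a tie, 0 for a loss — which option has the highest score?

Nadia: beats Fatima; loses to Rahul, Hassan, and Kwame → score 1.
Rahul: beats Nadia and Kwame; loses to Hassan and Fatima → score 2.
Hassan: beats Nadia and Rahul; loses to Kwame and Fatima → score 2.
Kwame: beats Nadia and Hassan; loses to Rahul and Fatima → score 2.
Fatima: beats Rahul, Hassan, and Kwame; loses to Nadia → score 3.
Fatima has the best pairwise record.

Fatima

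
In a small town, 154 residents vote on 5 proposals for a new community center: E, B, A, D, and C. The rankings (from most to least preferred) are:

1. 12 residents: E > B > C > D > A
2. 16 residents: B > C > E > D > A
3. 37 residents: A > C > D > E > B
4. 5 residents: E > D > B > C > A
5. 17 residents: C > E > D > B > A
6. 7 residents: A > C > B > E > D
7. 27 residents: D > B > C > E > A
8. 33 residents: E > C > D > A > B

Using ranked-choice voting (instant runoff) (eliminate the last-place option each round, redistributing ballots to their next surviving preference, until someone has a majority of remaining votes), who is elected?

Round 1: E 50, B 16, A 44, D 27, C 17. Eliminate B.
Round 2: E 50, A 44, D 27, C 33. Eliminate D.
Round 3: E 50, A 44, C 60. Eliminate A.
Round 4: E 50, C 104. C has a majority.

C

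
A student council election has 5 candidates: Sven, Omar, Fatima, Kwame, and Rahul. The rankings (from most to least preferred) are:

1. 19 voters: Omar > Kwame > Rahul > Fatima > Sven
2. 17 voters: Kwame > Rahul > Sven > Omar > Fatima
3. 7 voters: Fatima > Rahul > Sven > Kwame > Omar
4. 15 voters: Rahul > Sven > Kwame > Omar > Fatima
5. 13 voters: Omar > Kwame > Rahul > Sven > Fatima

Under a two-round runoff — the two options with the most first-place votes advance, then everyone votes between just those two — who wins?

Kwame

Round 1 first-place votes: Sven 0, Omar 32, Fatima 7, Kwame 17, Rahul 15.
Omar and Kwame advance.
Runoff: Omar is preferred to Kwame by 32 voters; Kwame by 39.
Kwame wins the runoff.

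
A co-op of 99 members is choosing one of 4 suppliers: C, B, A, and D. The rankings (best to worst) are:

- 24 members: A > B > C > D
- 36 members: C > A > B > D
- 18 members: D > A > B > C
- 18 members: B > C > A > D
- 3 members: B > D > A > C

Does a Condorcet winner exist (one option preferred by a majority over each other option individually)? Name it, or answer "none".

Checking pairwise contests:
B beats C 63–36.
A beats B 78–21.
C beats A 54–45.
C beats D 78–21.
Every option loses at least one head-to-head, so there is no Condorcet winner.

none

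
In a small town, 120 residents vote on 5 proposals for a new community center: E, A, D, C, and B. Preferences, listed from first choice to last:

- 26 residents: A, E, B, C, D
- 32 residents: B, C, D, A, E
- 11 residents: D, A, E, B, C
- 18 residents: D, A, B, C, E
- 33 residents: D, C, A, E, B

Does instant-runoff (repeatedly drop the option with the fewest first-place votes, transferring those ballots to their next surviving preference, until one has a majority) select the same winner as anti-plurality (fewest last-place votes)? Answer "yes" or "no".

Instant-runoff — R1 E 0, A 26, D 62, C 0, B 32 (D winner). Winner: D.
Anti-plurality — last-place votes: E 50, A 0, D 26, C 11, B 33. Winner: A.
The two methods disagree.

no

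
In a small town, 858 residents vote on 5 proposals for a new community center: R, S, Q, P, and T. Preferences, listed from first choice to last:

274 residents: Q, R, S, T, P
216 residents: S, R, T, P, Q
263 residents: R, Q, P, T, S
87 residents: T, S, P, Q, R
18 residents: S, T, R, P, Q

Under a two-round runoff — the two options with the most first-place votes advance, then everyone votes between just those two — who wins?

R

Round 1 first-place votes: R 263, S 234, Q 274, P 0, T 87.
Q and R advance.
Runoff: Q is preferred to R by 361 voters; R by 497.
R wins the runoff.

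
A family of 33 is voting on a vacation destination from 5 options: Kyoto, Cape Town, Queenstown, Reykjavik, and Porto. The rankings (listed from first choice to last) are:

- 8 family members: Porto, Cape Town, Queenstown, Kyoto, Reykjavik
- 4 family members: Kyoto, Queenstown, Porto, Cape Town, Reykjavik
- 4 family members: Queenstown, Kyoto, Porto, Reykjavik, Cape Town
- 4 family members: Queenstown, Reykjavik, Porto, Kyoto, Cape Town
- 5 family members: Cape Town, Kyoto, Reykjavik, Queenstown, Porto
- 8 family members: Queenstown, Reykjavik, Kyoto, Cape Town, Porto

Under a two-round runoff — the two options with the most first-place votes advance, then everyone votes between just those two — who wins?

Queenstown

Round 1 first-place votes: Kyoto 4, Cape Town 5, Queenstown 16, Reykjavik 0, Porto 8.
Queenstown and Porto advance.
Runoff: Queenstown is preferred to Porto by 25 voters; Porto by 8.
Queenstown wins the runoff.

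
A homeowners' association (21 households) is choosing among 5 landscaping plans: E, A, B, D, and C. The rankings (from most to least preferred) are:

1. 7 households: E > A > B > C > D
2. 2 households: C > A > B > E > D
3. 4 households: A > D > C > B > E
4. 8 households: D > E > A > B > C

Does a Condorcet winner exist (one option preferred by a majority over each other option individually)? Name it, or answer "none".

Checking pairwise contests:
D beats E 12–9.
E beats A 15–6.
E beats B 15–6.
A beats D 13–8.
E beats C 15–6.
Every option loses at least one head-to-head, so there is no Condorcet winner.

none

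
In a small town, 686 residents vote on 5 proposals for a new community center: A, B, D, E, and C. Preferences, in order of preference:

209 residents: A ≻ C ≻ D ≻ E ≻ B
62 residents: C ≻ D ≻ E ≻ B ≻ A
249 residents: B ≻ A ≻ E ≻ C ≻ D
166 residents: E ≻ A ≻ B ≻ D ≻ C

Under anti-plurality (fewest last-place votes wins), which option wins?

Last-place votes: A 62, B 209, D 249, E 0, C 166.
E is ranked last by the fewest voters, so E wins.

E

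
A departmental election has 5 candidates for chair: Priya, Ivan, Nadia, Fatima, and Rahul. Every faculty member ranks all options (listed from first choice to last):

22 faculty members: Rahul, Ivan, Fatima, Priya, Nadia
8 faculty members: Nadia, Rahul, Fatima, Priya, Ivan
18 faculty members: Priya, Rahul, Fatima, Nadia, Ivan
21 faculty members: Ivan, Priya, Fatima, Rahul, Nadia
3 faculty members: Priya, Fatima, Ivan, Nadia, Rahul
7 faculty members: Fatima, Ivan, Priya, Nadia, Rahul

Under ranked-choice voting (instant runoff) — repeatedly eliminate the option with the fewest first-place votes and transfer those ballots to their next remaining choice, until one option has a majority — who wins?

Round 1: Priya 21, Ivan 21, Nadia 8, Fatima 7, Rahul 22. Eliminate Fatima.
Round 2: Priya 21, Ivan 28, Nadia 8, Rahul 22. Eliminate Nadia.
Round 3: Priya 21, Ivan 28, Rahul 30. Eliminate Priya.
Round 4: Ivan 31, Rahul 48. Rahul has a majority.

Rahul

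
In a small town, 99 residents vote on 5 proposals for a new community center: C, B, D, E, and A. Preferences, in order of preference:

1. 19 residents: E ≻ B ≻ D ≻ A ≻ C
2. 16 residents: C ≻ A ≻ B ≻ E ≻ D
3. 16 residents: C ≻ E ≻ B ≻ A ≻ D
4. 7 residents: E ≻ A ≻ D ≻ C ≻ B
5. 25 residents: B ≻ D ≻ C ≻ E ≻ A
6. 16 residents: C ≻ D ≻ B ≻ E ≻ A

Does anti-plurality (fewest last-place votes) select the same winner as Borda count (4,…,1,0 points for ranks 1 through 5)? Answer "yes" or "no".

Anti-plurality — last-place votes: C 19, B 7, D 32, E 0, A 41. Winner: E.
Borda — scores: C 249, B 253, D 175, E 209, A 104. Winner: B.
The two methods disagree.

no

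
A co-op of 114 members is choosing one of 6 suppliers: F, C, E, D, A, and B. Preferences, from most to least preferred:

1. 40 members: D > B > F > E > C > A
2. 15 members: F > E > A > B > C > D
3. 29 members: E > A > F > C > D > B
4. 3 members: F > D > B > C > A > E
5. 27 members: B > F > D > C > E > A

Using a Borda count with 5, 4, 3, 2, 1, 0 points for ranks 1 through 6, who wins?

F: 40·3 + 15·5 + 29·3 + 3·5 + 27·4 = 405
C: 40·1 + 15·1 + 29·2 + 3·2 + 27·2 = 173
E: 40·2 + 15·4 + 29·5 + 3·0 + 27·1 = 312
D: 40·5 + 15·0 + 29·1 + 3·4 + 27·3 = 322
A: 40·0 + 15·3 + 29·4 + 3·1 + 27·0 = 164
B: 40·4 + 15·2 + 29·0 + 3·3 + 27·5 = 334
F has the highest Borda score (405).

F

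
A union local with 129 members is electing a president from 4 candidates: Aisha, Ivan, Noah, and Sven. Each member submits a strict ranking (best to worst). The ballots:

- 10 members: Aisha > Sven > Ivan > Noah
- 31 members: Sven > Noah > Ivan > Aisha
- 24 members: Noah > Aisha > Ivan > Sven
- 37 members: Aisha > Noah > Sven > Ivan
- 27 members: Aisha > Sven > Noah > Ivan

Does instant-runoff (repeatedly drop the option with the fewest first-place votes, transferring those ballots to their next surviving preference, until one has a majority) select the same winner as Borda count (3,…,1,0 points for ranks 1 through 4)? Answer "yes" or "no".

Instant-runoff — R1 Aisha 74, Ivan 0, Noah 24, Sven 31 (Aisha winner). Winner: Aisha.
Borda — scores: Aisha 270, Ivan 65, Noah 235, Sven 204. Winner: Aisha.
The two methods agree.

yes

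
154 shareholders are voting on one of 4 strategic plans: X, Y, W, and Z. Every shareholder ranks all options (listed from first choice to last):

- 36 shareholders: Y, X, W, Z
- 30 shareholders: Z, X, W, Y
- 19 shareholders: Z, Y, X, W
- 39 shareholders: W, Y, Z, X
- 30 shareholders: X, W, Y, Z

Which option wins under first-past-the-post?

First-place votes: X 30, Y 36, W 39, Z 49.
Z has the most first-place votes.

Z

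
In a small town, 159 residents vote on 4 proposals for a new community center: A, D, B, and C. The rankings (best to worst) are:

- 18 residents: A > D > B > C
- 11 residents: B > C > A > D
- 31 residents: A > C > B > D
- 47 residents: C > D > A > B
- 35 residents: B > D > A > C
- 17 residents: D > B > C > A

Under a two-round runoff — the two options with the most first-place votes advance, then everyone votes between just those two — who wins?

Round 1 first-place votes: A 49, D 17, B 46, C 47.
A and C advance.
Runoff: A is preferred to C by 84 voters; C by 75.
A wins the runoff.

A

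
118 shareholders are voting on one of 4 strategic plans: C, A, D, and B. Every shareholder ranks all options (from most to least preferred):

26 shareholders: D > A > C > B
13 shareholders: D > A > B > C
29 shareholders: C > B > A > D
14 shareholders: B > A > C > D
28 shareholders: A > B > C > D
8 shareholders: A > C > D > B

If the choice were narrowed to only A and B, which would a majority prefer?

Voters preferring A to B: 75; preferring B to A: 43.
A wins the head-to-head.

A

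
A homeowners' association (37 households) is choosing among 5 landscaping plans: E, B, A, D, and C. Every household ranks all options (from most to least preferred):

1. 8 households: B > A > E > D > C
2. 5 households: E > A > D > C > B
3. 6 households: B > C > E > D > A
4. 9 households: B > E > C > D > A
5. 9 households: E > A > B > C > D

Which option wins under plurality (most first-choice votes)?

First-place votes: E 14, B 23, A 0, D 0, C 0.
B has the most first-place votes.

B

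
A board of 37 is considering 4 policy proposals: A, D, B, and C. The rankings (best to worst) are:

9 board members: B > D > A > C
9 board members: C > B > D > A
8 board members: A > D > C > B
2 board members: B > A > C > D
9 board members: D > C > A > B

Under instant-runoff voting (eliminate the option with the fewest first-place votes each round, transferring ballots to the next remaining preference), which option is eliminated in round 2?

C

Round 1: A 8, D 9, B 11, C 9. Eliminate A.
Round 2: D 17, B 11, C 9. Eliminate C.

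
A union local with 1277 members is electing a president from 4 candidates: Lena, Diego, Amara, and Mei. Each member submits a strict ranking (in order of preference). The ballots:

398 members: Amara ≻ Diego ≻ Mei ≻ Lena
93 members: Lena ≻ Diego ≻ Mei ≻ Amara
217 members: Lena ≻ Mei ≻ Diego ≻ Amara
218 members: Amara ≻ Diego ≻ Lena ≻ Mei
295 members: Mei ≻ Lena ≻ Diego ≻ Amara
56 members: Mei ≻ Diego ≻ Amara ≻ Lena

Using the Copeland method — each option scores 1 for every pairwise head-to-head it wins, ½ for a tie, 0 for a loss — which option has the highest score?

Lena: loses to Diego, Amara, and Mei → score 0.
Diego: beats Lena, Amara, and Mei → score 3.
Amara: beats Lena; loses to Diego and Mei → score 1.
Mei: beats Lena and Amara; loses to Diego → score 2.
Diego has the best pairwise record.

Diego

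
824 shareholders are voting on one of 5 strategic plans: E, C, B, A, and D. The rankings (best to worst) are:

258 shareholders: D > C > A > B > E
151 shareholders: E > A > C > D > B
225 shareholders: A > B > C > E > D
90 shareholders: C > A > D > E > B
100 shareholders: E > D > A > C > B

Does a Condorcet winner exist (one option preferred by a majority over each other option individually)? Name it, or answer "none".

A

A vs E: 573–251 for A.
A vs C: 476–348 for A.
A vs B: 824–0 for A.
A vs D: 466–358 for A.
A beats every other option head-to-head.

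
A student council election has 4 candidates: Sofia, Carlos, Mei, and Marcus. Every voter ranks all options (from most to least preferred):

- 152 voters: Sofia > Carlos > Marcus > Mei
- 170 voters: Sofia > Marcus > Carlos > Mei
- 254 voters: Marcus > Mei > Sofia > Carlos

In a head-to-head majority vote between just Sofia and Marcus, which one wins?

Sofia

Voters preferring Sofia to Marcus: 322; preferring Marcus to Sofia: 254.
Sofia wins the head-to-head.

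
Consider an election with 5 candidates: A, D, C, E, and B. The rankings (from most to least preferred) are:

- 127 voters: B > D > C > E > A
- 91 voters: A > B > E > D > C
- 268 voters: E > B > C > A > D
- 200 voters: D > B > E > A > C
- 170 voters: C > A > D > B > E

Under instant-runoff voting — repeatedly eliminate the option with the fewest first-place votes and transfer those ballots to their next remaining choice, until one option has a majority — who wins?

D

Round 1: A 91, D 200, C 170, E 268, B 127. Eliminate A.
Round 2: D 200, C 170, E 268, B 218. Eliminate C.
Round 3: D 370, E 268, B 218. Eliminate B.
Round 4: D 497, E 359. D has a majority.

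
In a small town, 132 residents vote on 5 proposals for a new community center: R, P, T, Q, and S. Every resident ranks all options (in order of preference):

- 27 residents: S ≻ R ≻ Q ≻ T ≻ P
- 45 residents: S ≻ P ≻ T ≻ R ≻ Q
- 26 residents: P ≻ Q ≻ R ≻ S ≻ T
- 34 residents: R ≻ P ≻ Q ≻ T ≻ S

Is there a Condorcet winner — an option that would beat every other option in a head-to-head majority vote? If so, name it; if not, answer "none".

S vs R: 72–60 for S.
S vs P: 72–60 for S.
S vs T: 98–34 for S.
S vs Q: 72–60 for S.
S beats every other option head-to-head.

S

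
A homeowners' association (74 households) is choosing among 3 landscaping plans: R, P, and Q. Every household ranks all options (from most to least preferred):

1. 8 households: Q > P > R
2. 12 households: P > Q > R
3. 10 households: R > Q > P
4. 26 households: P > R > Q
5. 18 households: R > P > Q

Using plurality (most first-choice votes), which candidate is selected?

P

First-place votes: R 28, P 38, Q 8.
P has the most first-place votes.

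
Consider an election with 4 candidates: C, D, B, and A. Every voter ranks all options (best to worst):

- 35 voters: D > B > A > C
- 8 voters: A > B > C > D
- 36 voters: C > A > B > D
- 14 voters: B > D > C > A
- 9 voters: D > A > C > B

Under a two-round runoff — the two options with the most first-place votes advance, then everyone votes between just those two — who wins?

D

Round 1 first-place votes: C 36, D 44, B 14, A 8.
D and C advance.
Runoff: D is preferred to C by 58 voters; C by 44.
D wins the runoff.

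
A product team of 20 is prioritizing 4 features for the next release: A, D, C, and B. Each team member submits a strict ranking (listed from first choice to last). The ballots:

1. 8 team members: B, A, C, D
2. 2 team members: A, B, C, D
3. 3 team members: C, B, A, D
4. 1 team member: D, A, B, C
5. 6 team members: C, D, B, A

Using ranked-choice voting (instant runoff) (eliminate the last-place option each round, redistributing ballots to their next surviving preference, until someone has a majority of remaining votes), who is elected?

B

Round 1: A 2, D 1, C 9, B 8. Eliminate D.
Round 2: A 3, C 9, B 8. Eliminate A.
Round 3: C 9, B 11. B has a majority.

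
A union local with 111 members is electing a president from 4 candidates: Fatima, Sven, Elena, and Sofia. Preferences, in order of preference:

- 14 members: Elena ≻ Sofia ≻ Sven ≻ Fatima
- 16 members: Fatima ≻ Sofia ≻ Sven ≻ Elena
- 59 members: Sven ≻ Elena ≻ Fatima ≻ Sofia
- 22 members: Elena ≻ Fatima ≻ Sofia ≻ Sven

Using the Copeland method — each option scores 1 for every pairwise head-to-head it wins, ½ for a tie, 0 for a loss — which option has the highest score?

Fatima: beats Sofia; loses to Sven and Elena → score 1.
Sven: beats Fatima, Elena, and Sofia → score 3.
Elena: beats Fatima and Sofia; loses to Sven → score 2.
Sofia: loses to Fatima, Sven, and Elena → score 0.
Sven has the best pairwise record.

Sven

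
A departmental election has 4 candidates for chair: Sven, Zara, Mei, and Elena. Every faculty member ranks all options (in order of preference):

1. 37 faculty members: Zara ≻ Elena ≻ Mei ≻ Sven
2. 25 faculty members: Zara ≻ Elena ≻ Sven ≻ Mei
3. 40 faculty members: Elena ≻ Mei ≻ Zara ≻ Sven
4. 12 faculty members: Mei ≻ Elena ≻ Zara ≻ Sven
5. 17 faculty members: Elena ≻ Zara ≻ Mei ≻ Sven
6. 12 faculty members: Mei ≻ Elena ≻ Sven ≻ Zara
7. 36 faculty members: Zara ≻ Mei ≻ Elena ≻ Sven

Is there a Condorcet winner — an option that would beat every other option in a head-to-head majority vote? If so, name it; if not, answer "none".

Zara vs Sven: 167–12 for Zara.
Zara vs Mei: 115–64 for Zara.
Zara vs Elena: 98–81 for Zara.
Zara beats every other option head-to-head.

Zara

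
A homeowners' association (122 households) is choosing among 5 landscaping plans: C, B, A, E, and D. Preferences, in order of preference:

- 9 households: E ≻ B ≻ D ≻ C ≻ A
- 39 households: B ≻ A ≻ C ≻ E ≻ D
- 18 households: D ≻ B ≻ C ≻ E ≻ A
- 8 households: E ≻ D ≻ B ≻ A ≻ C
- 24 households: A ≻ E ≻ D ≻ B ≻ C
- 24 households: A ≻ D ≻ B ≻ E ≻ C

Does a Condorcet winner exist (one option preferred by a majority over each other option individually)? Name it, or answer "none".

Checking pairwise contests:
B beats C 122–0.
D beats B 74–48.
B beats A 74–48.
B beats E 81–41.
A beats D 87–35.
Every option loses at least one head-to-head, so there is no Condorcet winner.

none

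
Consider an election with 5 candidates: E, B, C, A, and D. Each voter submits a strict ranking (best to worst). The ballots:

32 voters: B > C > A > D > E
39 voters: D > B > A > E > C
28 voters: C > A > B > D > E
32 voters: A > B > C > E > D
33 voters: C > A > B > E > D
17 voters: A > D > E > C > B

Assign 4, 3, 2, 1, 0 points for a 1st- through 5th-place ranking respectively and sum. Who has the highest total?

A

E: 32·0 + 39·1 + 28·0 + 32·1 + 33·1 + 17·2 = 138
B: 32·4 + 39·3 + 28·2 + 32·3 + 33·2 + 17·0 = 463
C: 32·3 + 39·0 + 28·4 + 32·2 + 33·4 + 17·1 = 421
A: 32·2 + 39·2 + 28·3 + 32·4 + 33·3 + 17·4 = 521
D: 32·1 + 39·4 + 28·1 + 32·0 + 33·0 + 17·3 = 267
A has the highest Borda score (521).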